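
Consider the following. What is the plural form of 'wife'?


Apply rule: Change -fe to -ves. 'wife' becomes 'wives'.

wives


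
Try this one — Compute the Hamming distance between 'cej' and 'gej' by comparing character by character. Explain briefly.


Alignment:
Position 1: 'c' vs 'g' = DIFFER
Position 2: 'e' vs 'e' = match
Position 3: 'j' vs 'j' = match
Total differences: 1

1


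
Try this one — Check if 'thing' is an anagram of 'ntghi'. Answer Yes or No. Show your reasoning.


Sorted letters of 'thing': 'ghint'
Sorted letters of 'ntghi': 'ghint'
They match.

Yes


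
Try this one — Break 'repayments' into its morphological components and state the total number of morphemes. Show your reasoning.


Step 1: Identify prefix: 're' (meaning: again)
Step 2: Identify root: 'pay'
Step 3: Identify suffix(es): 'ment, s'
Decomposition: re- (prefix: again) + pay (root) + -ment (suffix: action/result) + -s (plural)
Total morphemes: 4

4 morphemes (re- (prefix: again) + pay (root) + -ment (suffix: action/result) + -s (plural))


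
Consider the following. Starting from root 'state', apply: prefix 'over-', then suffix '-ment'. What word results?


Step 1: Add prefix 'over-' to 'state' = 'overstate'
Step 2: Add suffix '-ment' to 'overstate' = 'overstatement'

overstatement


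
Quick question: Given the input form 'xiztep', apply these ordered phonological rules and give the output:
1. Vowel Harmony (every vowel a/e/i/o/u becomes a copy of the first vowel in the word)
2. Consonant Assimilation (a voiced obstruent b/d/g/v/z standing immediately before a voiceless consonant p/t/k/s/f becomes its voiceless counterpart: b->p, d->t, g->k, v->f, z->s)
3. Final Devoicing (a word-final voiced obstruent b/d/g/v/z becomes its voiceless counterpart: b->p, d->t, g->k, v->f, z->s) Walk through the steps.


Starting form: 'xiztep'
Rule 1: Vowel Harmony: all vowels become 'i' (matching first vowel). 'xiztep' -> 'xiztip'
Rule 2: Consonant Assimilation: voiced obstruent before voiceless consonant becomes voiceless ('zt' -> 'st'). 'xiztip' -> 'xistip'
Rule 3: Final Devoicing: final consonant 'p' is not one of the voiced obstruents b/d/g/v/z. No change.
Final form: 'xistip'

xistip


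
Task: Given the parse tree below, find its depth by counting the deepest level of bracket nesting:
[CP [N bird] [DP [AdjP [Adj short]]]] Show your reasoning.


Count bracket nesting levels:
'[' at pos 0: depth = 1
'[' at pos 4: depth = 2
'[' at pos 13: depth = 2
'[' at pos 17: depth = 3
'[' at pos 23: depth = 4
Maximum depth reached: 4

4


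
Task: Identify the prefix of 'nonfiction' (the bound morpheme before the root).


The word 'nonfiction' = 'non' (prefix) + 'fiction' (root). The prefix is 'non'.

non


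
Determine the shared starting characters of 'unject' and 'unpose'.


Compare from the start: 2 characters match: 'un'. Mismatch at position 3: 'j' vs 'p'.

un


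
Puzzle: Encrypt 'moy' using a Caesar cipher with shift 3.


Shift each letter by 3: m -> p, o -> r, y -> b. Result: 'prb'.

prb


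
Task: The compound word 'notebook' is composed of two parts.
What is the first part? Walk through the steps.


Split 'notebook' into 'note' + 'book'. The first part is 'note'.

note


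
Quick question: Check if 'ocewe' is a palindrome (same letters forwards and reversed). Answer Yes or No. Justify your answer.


Forward: 'ocewe'
Reversed: 'eweco'
They differ.

No


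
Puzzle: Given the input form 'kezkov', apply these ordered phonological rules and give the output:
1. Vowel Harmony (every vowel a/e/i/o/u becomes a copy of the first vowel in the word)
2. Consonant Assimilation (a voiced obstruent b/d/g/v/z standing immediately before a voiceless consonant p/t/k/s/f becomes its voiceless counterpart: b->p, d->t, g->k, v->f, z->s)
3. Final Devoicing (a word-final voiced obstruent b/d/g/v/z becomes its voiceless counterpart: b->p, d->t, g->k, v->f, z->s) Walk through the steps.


Starting form: 'kezkov'
Rule 1: Vowel Harmony: all vowels become 'e' (matching first vowel). 'kezkov' -> 'kezkev'
Rule 2: Consonant Assimilation: voiced obstruent before voiceless consonant becomes voiceless ('zk' -> 'sk'). 'kezkev' -> 'keskev'
Rule 3: Final Devoicing: word-final voiced obstruent 'v' becomes voiceless 'f'. 'keskev' -> 'keskef'
Final form: 'keskef'

keskef


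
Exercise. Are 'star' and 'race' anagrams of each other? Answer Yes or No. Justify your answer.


Sorted letters of 'star': 'arst'
Sorted letters of 'race': 'acer'
They do not match.

No


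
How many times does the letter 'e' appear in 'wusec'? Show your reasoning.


Letter 'e' in 'wusec': found at position(s) 4 = 1 occurrence(s).

1


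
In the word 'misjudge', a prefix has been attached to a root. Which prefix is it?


The word 'misjudge' = 'mis' (prefix) + 'judge' (root). The prefix is 'mis'.

mis


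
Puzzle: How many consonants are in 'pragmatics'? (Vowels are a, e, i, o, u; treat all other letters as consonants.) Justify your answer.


Consonants in 'pragmatics': p, r, g, m, t, c, s = 7 consonants.

7


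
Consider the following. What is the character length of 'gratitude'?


Spell out 'gratitude' and number each letter: g(1), r(2), a(3), t(4), i(5), t(6), u(7), d(8), e(9). Total: 9 letters.

9


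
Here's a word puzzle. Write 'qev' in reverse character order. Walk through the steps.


Reverse 'qev' character by character: 'veq'.

veq


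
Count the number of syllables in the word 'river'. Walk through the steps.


Break 'river' into syllables: riv-er -> riv | er = 2 syllables

2 syllables


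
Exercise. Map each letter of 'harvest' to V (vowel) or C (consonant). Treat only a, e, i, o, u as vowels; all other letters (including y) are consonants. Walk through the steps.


Letter mapping: h = C, a = V, r = C, v = C, e = V, s = C, t = C.

CVCCVCC


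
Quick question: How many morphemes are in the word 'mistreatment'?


Decomposition: mis- (prefix) + treat (root) + -ment (suffix) = 3 morpheme(s)

3 morphemes


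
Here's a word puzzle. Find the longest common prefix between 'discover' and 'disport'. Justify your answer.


Compare from the start: 3 characters match: 'dis'. Mismatch at position 4: 'c' vs 'p'.

dis


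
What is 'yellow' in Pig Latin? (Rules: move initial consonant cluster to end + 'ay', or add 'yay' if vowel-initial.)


'yellow': move consonant cluster 'y' to end and add 'ay': 'ellowyay'.

ellowyay


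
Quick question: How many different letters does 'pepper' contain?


Unique letters in 'pepper': {e, p, r} = 3 distinct letters.

3


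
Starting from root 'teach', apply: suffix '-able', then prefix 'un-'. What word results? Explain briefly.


Step 1: Add suffix '-able' to 'teach' = 'teachable'
Step 2: Add prefix 'un-' to 'teachable' = 'unteachable'

unteachable


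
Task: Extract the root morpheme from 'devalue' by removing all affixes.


Remove prefix 'de' from 'devalue' to get root 'value'.

value


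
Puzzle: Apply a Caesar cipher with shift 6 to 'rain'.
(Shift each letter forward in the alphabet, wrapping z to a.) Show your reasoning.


Shift each letter by 6: r -> x, a -> g, i -> o, n -> t. Result: 'xgot'.

xgot


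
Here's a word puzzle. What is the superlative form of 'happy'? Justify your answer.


Apply superlative formation (consonant + y: change y to i, add -est): 'happy' -> 'happiest'.

happiest


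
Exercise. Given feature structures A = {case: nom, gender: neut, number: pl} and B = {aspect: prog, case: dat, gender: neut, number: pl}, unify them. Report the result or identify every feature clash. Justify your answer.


Compare features:
aspect: A=_ vs B=prog -> unified: prog
case: A=nom vs B=dat -> CLASH
gender: A=neut vs B=neut -> unified: neut
number: A=pl vs B=pl -> unified: pl
Clash detected on feature 'case' (nom vs dat); unification fails.

CLASH on 'case' (nom vs dat)


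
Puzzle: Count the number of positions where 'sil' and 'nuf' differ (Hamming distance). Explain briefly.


Alignment:
Position 1: 's' vs 'n' = DIFFER
Position 2: 'i' vs 'u' = DIFFER
Position 3: 'l' vs 'f' = DIFFER
Total differences: 3

3


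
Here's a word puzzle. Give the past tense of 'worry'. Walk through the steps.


Apply rule: Change -y to -ied. 'worry' becomes 'worried'.

worried


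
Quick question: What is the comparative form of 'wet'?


Apply comparative formation (double final consonant, add -er): 'wet' -> 'wetter'.

wetter


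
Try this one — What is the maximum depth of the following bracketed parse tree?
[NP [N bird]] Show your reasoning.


Count bracket nesting levels:
'[' at pos 0: depth = 1
'[' at pos 4: depth = 2
Maximum depth reached: 2

2


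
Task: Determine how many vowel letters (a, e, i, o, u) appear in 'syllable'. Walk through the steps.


Vowels in 'syllable': a, e = 2 vowels.

2


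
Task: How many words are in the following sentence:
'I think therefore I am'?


Split into words: I | think | therefore | I | am = 5 words.

5


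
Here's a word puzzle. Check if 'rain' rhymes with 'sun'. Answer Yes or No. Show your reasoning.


Rime (stressed vowel + following sounds) of 'rain': -ain = /eɪn/
Rime of 'sun': -un = /ʌn/
/eɪn/ and /ʌn/ are different ending sounds, so the words do not rhyme.

No


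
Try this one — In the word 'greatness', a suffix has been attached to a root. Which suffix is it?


The word 'greatness' = 'great' (root) + '-ness' (suffix). The suffix is '-ness'.

ness


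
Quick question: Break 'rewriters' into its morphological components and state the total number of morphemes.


Step 1: Identify prefix: 're' (meaning: again)
Step 2: Identify root: 'write'
Step 3: Identify suffix(es): 'er, s'
Decomposition: re- (prefix: again) + write (root) + -er (suffix: one who) + -s (plural)
Total morphemes: 4

4 morphemes (re- (prefix: again) + write (root) + -er (suffix: one who) + -s (plural))


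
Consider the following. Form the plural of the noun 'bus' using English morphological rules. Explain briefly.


Apply rule: Add -es (sibilant/fricative ending). 'bus' becomes 'buses'.

buses


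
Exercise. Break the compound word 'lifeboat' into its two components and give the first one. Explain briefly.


Split 'lifeboat' into 'life' + 'boat'. The first part is 'life'.

life


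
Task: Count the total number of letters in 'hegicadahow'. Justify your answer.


Spell out 'hegicadahow' and number each letter: h(1), e(2), g(3), i(4), c(5), a(6), d(7), a(8), h(9), o(10), w(11). Total: 11 letters.

11


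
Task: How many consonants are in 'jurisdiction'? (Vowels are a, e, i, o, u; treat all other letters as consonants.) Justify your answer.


Consonants in 'jurisdiction': j, r, s, d, c, t, n = 7 consonants.

7


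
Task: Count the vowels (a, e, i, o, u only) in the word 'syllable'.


Vowels in 'syllable': a, e = 2 vowels.

2


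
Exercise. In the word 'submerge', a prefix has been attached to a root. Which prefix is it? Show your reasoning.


The word 'submerge' = 'sub' (prefix) + 'merge' (root). The prefix is 'sub'.

sub


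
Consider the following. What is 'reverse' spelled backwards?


Reverse 'reverse' character by character: 'esrever'.

esrever


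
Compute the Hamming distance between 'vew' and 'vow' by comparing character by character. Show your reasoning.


Alignment:
Position 1: 'v' vs 'v' = match
Position 2: 'e' vs 'o' = DIFFER
Position 3: 'w' vs 'w' = match
Total differences: 1

1


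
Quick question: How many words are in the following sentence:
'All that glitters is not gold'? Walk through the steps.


Split into words: All | that | glitters | is | not | gold = 6 words.

6


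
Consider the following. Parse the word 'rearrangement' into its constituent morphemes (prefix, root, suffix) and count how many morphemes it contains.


Step 1: Identify prefix: 're' (meaning: again)
Step 2: Identify root: 'arrange'
Step 3: Identify suffix(es): 'ment'
Decomposition: re- (prefix: again) + arrange (root) + -ment (suffix: action/result)
Total morphemes: 3

3 morphemes (re- (prefix: again) + arrange (root) + -ment (suffix: action/result))


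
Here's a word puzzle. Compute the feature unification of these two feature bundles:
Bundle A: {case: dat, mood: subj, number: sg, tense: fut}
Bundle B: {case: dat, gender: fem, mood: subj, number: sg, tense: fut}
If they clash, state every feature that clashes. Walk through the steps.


Compare features:
case: A=dat vs B=dat -> unified: dat
gender: A=_ vs B=fem -> unified: fem
mood: A=subj vs B=subj -> unified: subj
number: A=sg vs B=sg -> unified: sg
tense: A=fut vs B=fut -> unified: fut
No clashes found.

Unified: {case: dat, gender: fem, mood: subj, number: sg, tense: fut}


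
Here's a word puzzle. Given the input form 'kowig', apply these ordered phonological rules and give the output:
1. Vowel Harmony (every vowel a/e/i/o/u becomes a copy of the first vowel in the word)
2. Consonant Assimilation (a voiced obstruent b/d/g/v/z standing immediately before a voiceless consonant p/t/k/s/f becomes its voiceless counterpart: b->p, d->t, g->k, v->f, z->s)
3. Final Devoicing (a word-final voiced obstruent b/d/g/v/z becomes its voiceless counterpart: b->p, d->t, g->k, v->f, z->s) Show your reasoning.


Starting form: 'kowig'
Rule 1: Vowel Harmony: all vowels become 'o' (matching first vowel). 'kowig' -> 'kowog'
Rule 2: Consonant Assimilation: no voiced obstruent (b/d/g/v/z) stands immediately before a voiceless consonant (p/t/k/s/f). No change.
Rule 3: Final Devoicing: word-final voiced obstruent 'g' becomes voiceless 'k'. 'kowog' -> 'kowok'
Final form: 'kowok'

kowok


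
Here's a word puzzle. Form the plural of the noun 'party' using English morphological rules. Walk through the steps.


Apply rule: Change -y to -ies (consonant + y). 'party' becomes 'parties'.

parties


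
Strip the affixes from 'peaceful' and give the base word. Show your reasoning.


Remove suffix '-ful' from 'peaceful' to get root 'peace'.

peace


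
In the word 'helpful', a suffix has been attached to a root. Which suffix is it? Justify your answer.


The word 'helpful' = 'help' (root) + '-ful' (suffix). The suffix is '-ful'.

ful


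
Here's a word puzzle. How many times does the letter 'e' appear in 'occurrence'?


Letter 'e' in 'occurrence': found at position(s) 7, 10 = 2 occurrence(s).

2


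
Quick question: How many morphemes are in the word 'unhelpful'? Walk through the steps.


Decomposition: un- (prefix) + help (root) + -ful (suffix) = 3 morpheme(s)

3 morphemes


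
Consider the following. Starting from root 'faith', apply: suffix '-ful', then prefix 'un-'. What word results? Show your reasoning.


Step 1: Add suffix '-ful' to 'faith' = 'faithful'
Step 2: Add prefix 'un-' to 'faithful' = 'unfaithful'

unfaithful


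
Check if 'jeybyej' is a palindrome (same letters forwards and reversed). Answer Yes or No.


Forward: 'jeybyej'
Reversed: 'jeybyej'
They are identical.

Yes


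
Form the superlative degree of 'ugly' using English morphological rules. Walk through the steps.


Apply superlative formation (consonant + y: change y to i, add -est): 'ugly' -> 'ugliest'.

ugliest


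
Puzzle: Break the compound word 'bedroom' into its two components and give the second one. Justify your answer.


Split 'bedroom' into 'bed' + 'room'. The second part is 'room'.

room


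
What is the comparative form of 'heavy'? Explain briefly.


Apply comparative formation (consonant + y: change y to i, add -er): 'heavy' -> 'heavier'.

heavier


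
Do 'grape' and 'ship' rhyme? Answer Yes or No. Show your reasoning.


Rime (stressed vowel + following sounds) of 'grape': -ape = /eɪp/
Rime of 'ship': -ip = /ɪp/
/eɪp/ and /ɪp/ are different ending sounds, so the words do not rhyme.

No


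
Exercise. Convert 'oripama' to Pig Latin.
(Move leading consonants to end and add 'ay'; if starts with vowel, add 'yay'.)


'oripama' starts with a vowel, so add 'yay': 'oripamayay'.

oripamayay


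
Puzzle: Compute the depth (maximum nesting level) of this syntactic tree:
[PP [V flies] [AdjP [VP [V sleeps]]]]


Count bracket nesting levels:
'[' at pos 0: depth = 1
'[' at pos 4: depth = 2
'[' at pos 14: depth = 2
'[' at pos 20: depth = 3
'[' at pos 24: depth = 4
Maximum depth reached: 4

4


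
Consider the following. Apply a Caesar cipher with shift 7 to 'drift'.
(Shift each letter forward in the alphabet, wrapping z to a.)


Shift each letter by 7: d -> k, r -> y, i -> p, f -> m, t -> a. Result: 'kypma'.

kypma


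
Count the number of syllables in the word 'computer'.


Break 'computer' into syllables: com-pu-ter -> com | pu | ter = 3 syllables

3 syllables


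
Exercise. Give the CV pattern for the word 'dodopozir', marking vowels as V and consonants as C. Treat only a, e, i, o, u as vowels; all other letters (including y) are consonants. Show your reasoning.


Letter mapping: d = C, o = V, d = C, o = V, p = C, o = V, z = C, i = V, r = C.

CVCVCVCVC


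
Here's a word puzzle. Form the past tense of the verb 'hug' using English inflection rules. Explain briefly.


Apply rule: Double final consonant and add -ed. 'hug' becomes 'hugged'.

hugged


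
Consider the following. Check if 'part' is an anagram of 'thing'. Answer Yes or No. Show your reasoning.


Sorted letters of 'part': 'aprt'
Sorted letters of 'thing': 'ghint'
They do not match.

No


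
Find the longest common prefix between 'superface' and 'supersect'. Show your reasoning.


Compare from the start: 5 characters match: 'super'. Mismatch at position 6: 'f' vs 's'.

super


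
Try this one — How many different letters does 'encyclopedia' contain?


Unique letters in 'encyclopedia': {a, c, d, e, i, l, n, o, p, y} = 10 distinct letters.

10


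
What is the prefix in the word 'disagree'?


The word 'disagree' = 'dis' (prefix) + 'agree' (root). The prefix is 'dis'.

dis


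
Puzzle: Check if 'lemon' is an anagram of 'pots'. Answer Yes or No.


Sorted letters of 'lemon': 'elmno'
Sorted letters of 'pots': 'opst'
They do not match.

No


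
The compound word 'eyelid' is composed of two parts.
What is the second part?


Split 'eyelid' into 'eye' + 'lid'. The second part is 'lid'.

lid


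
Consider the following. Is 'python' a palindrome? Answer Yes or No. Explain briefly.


Forward: 'python'
Reversed: 'nohtyp'
They differ.

No


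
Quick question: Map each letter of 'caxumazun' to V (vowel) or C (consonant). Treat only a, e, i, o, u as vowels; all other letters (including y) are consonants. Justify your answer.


Letter mapping: c = C, a = V, x = C, u = V, m = C, a = V, z = C, u = V, n = C.

CVCVCVCVC


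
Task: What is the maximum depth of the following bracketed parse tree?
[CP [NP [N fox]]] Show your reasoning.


Count bracket nesting levels:
'[' at pos 0: depth = 1
'[' at pos 4: depth = 2
'[' at pos 8: depth = 3
Maximum depth reached: 3

3


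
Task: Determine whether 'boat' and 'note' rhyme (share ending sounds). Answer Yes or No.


Rime (stressed vowel + following sounds) of 'boat': -oat = /oʊt/
Rime of 'note': -ote = /oʊt/
/oʊt/ and /oʊt/ are the same ending sound, so the words rhyme.

Yes


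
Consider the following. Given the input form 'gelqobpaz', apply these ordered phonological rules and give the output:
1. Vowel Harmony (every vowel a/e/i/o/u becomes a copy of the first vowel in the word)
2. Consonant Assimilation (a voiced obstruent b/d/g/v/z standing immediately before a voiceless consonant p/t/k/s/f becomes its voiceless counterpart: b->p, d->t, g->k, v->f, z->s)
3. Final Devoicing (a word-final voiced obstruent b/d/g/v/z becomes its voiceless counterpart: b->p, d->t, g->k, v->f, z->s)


Starting form: 'gelqobpaz'
Rule 1: Vowel Harmony: all vowels become 'e' (matching first vowel). 'gelqobpaz' -> 'gelqebpez'
Rule 2: Consonant Assimilation: voiced obstruent before voiceless consonant becomes voiceless ('bp' -> 'pp'). 'gelqebpez' -> 'gelqeppez'
Rule 3: Final Devoicing: word-final voiced obstruent 'z' becomes voiceless 's'. 'gelqeppez' -> 'gelqeppes'
Final form: 'gelqeppes'

gelqeppes


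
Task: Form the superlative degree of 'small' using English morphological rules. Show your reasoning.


Apply superlative formation (add -est): 'small' -> 'smallest'.

smallest


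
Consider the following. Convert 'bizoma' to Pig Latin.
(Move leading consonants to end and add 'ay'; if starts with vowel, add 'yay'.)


'bizoma': move consonant cluster 'b' to end and add 'ay': 'izomabay'.

izomabay


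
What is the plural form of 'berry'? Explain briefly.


Apply rule: Change -y to -ies (consonant + y). 'berry' becomes 'berries'.

berries


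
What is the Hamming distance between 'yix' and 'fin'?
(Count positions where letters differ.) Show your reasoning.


Alignment:
Position 1: 'y' vs 'f' = DIFFER
Position 2: 'i' vs 'i' = match
Position 3: 'x' vs 'n' = DIFFER
Total differences: 2

2


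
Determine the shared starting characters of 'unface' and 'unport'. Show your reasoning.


Compare from the start: 2 characters match: 'un'. Mismatch at position 3: 'f' vs 'p'.

un


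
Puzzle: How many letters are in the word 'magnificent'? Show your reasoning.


Spell out 'magnificent' and number each letter: m(1), a(2), g(3), n(4), i(5), f(6), i(7), c(8), e(9), n(10), t(11). Total: 11 letters.

11


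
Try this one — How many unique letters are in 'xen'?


Unique letters in 'xen': {e, n, x} = 3 distinct letters.

3


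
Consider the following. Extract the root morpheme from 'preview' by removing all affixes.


Remove prefix 'pre' from 'preview' to get root 'view'.

view


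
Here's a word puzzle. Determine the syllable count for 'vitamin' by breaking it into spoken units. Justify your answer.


Break 'vitamin' into syllables: vi-ta-min -> vi | ta | min = 3 syllables

3 syllables


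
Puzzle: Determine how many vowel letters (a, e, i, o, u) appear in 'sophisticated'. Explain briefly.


Vowels in 'sophisticated': o, i, i, a, e = 5 vowels.

5


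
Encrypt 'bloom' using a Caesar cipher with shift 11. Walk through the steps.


Shift each letter by 11: b -> m, l -> w, o -> z, o -> z, m -> x. Result: 'mwzzx'.

mwzzx


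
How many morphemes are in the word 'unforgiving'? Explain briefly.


Decomposition: un- (prefix) + forgive (root) + -ing (suffix) = 3 morpheme(s)

3 morphemes


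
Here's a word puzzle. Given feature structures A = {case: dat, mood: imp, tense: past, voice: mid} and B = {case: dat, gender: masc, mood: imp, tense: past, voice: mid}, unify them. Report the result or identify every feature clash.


Compare features:
case: A=dat vs B=dat -> unified: dat
gender: A=_ vs B=masc -> unified: masc
mood: A=imp vs B=imp -> unified: imp
tense: A=past vs B=past -> unified: past
voice: A=mid vs B=mid -> unified: mid
No clashes found.

Unified: {case: dat, gender: masc, mood: imp, tense: past, voice: mid}


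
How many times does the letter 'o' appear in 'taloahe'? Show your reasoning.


Letter 'o' in 'taloahe': found at position(s) 4 = 1 occurrence(s).

1


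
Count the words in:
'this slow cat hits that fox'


Split into words: this | slow | cat | hits | that | fox = 6 words.

6


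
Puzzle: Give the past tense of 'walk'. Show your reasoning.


Apply rule: Add -ed. 'walk' becomes 'walked'.

walked


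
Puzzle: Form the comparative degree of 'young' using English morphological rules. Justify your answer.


Apply comparative formation (add -er): 'young' -> 'younger'.

younger


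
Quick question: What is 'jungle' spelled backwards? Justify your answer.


Reverse 'jungle' character by character: 'elgnuj'.

elgnuj


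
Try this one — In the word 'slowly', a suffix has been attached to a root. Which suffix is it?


The word 'slowly' = 'slow' (root) + '-ly' (suffix). The suffix is '-ly'.

ly


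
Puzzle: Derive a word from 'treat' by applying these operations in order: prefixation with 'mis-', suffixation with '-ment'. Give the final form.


Step 1: Add prefix 'mis-' to 'treat' = 'mistreat'
Step 2: Add suffix '-ment' to 'mistreat' = 'mistreatment'

mistreatment


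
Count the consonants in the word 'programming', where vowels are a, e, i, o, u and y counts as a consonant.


Consonants in 'programming': p, r, g, r, m, m, n, g = 8 consonants.

8


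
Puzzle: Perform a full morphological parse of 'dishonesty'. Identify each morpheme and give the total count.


Step 1: Identify prefix: 'dis' (meaning: not/apart)
Step 2: Identify root: 'honest'
Step 3: Identify suffix(es): 'y'
Decomposition: dis- (prefix: not/apart) + honest (root) + -y (suffix: quality)
Total morphemes: 3

3 morphemes (dis- (prefix: not/apart) + honest (root) + -y (suffix: quality))


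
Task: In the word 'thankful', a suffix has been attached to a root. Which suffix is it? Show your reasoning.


The word 'thankful' = 'thank' (root) + '-ful' (suffix). The suffix is '-ful'.

ful


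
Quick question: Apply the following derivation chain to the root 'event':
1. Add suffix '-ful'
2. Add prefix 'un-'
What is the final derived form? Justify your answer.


Step 1: Add suffix '-ful' to 'event' = 'eventful'
Step 2: Add prefix 'un-' to 'eventful' = 'uneventful'

uneventful


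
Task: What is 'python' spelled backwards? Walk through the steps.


Reverse 'python' character by character: 'nohtyp'.

nohtyp


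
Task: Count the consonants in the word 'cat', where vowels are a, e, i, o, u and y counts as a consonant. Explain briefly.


Consonants in 'cat': c, t = 2 consonants.

2


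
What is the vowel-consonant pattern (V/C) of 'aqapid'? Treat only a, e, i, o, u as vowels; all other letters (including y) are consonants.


Letter mapping: a = V, q = C, a = V, p = C, i = V, d = C.

VCVCVC


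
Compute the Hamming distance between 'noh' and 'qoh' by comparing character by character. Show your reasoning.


Alignment:
Position 1: 'n' vs 'q' = DIFFER
Position 2: 'o' vs 'o' = match
Position 3: 'h' vs 'h' = match
Total differences: 1

1


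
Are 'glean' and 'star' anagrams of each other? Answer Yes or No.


Sorted letters of 'glean': 'aegln'
Sorted letters of 'star': 'arst'
They do not match.

No


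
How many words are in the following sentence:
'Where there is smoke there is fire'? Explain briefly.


Split into words: Where | there | is | smoke | there | is | fire = 7 words.

7


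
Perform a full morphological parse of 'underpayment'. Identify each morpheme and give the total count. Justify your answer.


Step 1: Identify prefix: 'under' (meaning: beneath/insufficient)
Step 2: Identify root: 'pay'
Step 3: Identify suffix(es): 'ment'
Decomposition: under- (prefix: beneath/insufficient) + pay (root) + -ment (suffix: action/result)
Total morphemes: 3

3 morphemes (under- (prefix: beneath/insufficient) + pay (root) + -ment (suffix: action/result))


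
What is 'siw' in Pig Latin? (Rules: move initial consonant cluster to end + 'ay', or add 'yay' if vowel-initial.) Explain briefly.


'siw': move consonant cluster 's' to end and add 'ay': 'iwsay'.

iwsay


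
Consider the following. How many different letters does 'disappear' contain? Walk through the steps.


Unique letters in 'disappear': {a, d, e, i, p, r, s} = 7 distinct letters.

7


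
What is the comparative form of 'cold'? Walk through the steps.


Apply comparative formation (add -er): 'cold' -> 'colder'.

colder


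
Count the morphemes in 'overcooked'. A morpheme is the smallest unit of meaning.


Decomposition: over- (prefix) + cook (root) + -ed (suffix) = 3 morpheme(s)

3 morphemes


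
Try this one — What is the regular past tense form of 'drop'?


Apply rule: Double final consonant and add -ed. 'drop' becomes 'dropped'.

dropped


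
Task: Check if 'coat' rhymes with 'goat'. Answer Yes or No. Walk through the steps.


Rime (stressed vowel + following sounds) of 'coat': -oat = /oʊt/
Rime of 'goat': -oat = /oʊt/
/oʊt/ and /oʊt/ are the same ending sound, so the words rhyme.

Yes


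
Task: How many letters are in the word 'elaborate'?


Spell out 'elaborate' and number each letter: e(1), l(2), a(3), b(4), o(5), r(6), a(7), t(8), e(9). Total: 9 letters.

9


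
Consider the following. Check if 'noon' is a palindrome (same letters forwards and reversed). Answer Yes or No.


Forward: 'noon'
Reversed: 'noon'
They are identical.

Yes


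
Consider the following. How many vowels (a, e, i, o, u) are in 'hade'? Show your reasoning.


Vowels in 'hade': a, e = 2 vowels.

2


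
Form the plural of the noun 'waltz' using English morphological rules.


Apply rule: Add -es (sibilant/fricative ending). 'waltz' becomes 'waltzes'.

waltzes


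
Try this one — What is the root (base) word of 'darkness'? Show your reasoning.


Remove suffix '-ness' from 'darkness' to get root 'dark'.

dark


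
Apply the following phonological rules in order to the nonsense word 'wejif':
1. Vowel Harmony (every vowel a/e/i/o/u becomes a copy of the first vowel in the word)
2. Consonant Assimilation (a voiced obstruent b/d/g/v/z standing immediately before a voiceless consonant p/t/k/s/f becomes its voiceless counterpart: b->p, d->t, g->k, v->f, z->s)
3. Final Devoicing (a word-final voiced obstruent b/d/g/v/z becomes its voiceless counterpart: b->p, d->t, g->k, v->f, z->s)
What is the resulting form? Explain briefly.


Starting form: 'wejif'
Rule 1: Vowel Harmony: all vowels become 'e' (matching first vowel). 'wejif' -> 'wejef'
Rule 2: Consonant Assimilation: no voiced obstruent (b/d/g/v/z) stands immediately before a voiceless consonant (p/t/k/s/f). No change.
Rule 3: Final Devoicing: final consonant 'f' is not one of the voiced obstruents b/d/g/v/z. No change.
Final form: 'wejef'

wejef


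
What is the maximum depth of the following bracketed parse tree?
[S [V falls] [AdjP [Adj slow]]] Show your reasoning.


Count bracket nesting levels:
'[' at pos 0: depth = 1
'[' at pos 3: depth = 2
'[' at pos 13: depth = 2
'[' at pos 19: depth = 3
Maximum depth reached: 3

3


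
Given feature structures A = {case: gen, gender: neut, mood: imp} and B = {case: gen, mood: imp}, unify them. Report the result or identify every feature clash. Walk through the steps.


Compare features:
case: A=gen vs B=gen -> unified: gen
gender: A=neut vs B=_ -> unified: neut
mood: A=imp vs B=imp -> unified: imp
No clashes found.

Unified: {case: gen, gender: neut, mood: imp}


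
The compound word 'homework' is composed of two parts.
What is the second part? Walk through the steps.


Split 'homework' into 'home' + 'work'. The second part is 'work'.

work


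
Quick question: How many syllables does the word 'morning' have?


Break 'morning' into syllables: morn-ing -> morn | ing = 2 syllables

2 syllables


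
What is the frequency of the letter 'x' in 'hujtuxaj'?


Letter 'x' in 'hujtuxaj': found at position(s) 6 = 1 occurrence(s).

1


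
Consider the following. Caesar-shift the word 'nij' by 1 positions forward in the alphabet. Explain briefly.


Shift each letter by 1: n -> o, i -> j, j -> k. Result: 'ojk'.

ojk


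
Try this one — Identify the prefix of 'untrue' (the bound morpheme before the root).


The word 'untrue' = 'un' (prefix) + 'true' (root). The prefix is 'un'.

un


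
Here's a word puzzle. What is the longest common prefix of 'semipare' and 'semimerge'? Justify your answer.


Compare from the start: 4 characters match: 'semi'. Mismatch at position 5: 'p' vs 'm'.

semi


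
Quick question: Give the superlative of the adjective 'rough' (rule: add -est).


Apply superlative formation (add -est): 'rough' -> 'roughest'.

roughest


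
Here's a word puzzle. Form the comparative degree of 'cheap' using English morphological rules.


Apply comparative formation (add -er): 'cheap' -> 'cheaper'.

cheaper


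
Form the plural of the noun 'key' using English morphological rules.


Apply rule: Add -s. 'key' becomes 'keys'.

keys


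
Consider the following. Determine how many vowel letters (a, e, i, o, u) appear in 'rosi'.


Vowels in 'rosi': o, i = 2 vowels.

2


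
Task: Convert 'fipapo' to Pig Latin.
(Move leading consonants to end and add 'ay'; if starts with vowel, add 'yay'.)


'fipapo': move consonant cluster 'f' to end and add 'ay': 'ipapofay'.

ipapofay


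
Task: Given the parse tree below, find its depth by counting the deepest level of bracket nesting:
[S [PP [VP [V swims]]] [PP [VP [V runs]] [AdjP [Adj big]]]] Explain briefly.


Count bracket nesting levels:
'[' at pos 0: depth = 1
'[' at pos 3: depth = 2
'[' at pos 7: depth = 3
'[' at pos 11: depth = 4
'[' at pos 23: depth = 2
'[' at pos 27: depth = 3
'[' at pos 31: depth = 4
'[' at pos 41: depth = 3
'[' at pos 47: depth = 4
Maximum depth reached: 4

4


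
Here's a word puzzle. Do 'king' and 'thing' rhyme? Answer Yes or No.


Rime (stressed vowel + following sounds) of 'king': -ing = /ɪŋ/
Rime of 'thing': -ing = /ɪŋ/
/ɪŋ/ and /ɪŋ/ are the same ending sound, so the words rhyme.

Yes


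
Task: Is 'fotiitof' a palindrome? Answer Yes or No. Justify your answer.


Forward: 'fotiitof'
Reversed: 'fotiitof'
They are identical.

Yes


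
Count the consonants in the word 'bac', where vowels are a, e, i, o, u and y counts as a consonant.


Consonants in 'bac': b, c = 2 consonants.

2


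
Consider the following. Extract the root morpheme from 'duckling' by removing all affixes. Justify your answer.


Remove suffix '-ling' from 'duckling' to get root 'duck'.

duck


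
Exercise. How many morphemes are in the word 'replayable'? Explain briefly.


Decomposition: re- (prefix) + play (root) + -able (suffix) = 3 morpheme(s)

3 morphemes


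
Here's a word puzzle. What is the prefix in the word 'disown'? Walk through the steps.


The word 'disown' = 'dis' (prefix) + 'own' (root). The prefix is 'dis'.

dis


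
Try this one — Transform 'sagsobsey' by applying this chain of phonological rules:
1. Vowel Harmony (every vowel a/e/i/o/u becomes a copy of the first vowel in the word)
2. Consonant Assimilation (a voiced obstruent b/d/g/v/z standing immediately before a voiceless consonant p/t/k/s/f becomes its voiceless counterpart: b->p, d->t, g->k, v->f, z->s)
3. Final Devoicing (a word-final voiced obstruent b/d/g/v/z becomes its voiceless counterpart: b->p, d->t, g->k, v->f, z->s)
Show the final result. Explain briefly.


Starting form: 'sagsobsey'
Rule 1: Vowel Harmony: all vowels become 'a' (matching first vowel). 'sagsobsey' -> 'sagsabsay'
Rule 2: Consonant Assimilation: voiced obstruent before voiceless consonant becomes voiceless ('gs' -> 'ks', 'bs' -> 'ps'). 'sagsabsay' -> 'saksapsay'
Rule 3: Final Devoicing: final consonant 'y' is not one of the voiced obstruents b/d/g/v/z. No change.
Final form: 'saksapsay'

saksapsay


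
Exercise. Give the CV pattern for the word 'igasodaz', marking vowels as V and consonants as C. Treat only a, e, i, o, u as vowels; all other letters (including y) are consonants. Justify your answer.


Letter mapping: i = V, g = C, a = V, s = C, o = V, d = C, a = V, z = C.

VCVCVCVC


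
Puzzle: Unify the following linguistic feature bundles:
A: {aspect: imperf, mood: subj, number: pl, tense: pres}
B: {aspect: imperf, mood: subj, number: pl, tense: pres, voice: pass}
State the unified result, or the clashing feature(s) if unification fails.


Compare features:
aspect: A=imperf vs B=imperf -> unified: imperf
mood: A=subj vs B=subj -> unified: subj
number: A=pl vs B=pl -> unified: pl
tense: A=pres vs B=pres -> unified: pres
voice: A=_ vs B=pass -> unified: pass
No clashes found.

Unified: {aspect: imperf, mood: subj, number: pl, tense: pres, voice: pass}


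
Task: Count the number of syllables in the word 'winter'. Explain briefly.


Break 'winter' into syllables: win-ter -> win | ter = 2 syllables

2 syllables


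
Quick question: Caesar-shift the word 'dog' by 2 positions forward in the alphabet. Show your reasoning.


Shift each letter by 2: d -> f, o -> q, g -> i. Result: 'fqi'.

fqi


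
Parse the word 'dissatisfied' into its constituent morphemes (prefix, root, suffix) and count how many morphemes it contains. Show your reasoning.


Step 1: Identify prefix: 'dis' (meaning: not/apart)
Step 2: Identify root: 'satisfy'
Step 3: Identify suffix(es): 'ed'
Decomposition: dis- (prefix: not/apart) + satisfy (root) + -ed (suffix: past)
Total morphemes: 3

3 morphemes (dis- (prefix: not/apart) + satisfy (root) + -ed (suffix: past))


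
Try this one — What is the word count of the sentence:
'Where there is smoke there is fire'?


Split into words: Where | there | is | smoke | there | is | fire = 7 words.

7


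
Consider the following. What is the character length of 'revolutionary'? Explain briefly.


Spell out 'revolutionary' and number each letter: r(1), e(2), v(3), o(4), l(5), u(6), t(7), i(8), o(9), n(10), a(11), r(12), y(13). Total: 13 letters.

13


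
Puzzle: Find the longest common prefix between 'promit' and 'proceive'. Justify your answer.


Compare from the start: 3 characters match: 'pro'. Mismatch at position 4: 'm' vs 'c'.

pro


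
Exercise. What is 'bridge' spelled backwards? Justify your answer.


Reverse 'bridge' character by character: 'egdirb'.

egdirb


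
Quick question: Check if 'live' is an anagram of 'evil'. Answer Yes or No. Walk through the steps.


Sorted letters of 'live': 'eilv'
Sorted letters of 'evil': 'eilv'
They match.

Yes


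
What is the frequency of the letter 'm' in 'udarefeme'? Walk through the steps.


Letter 'm' in 'udarefeme': found at position(s) 8 = 1 occurrence(s).

1


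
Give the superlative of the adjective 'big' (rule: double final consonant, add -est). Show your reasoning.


Apply superlative formation (double final consonant, add -est): 'big' -> 'biggest'.

biggest


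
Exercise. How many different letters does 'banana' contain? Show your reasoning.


Unique letters in 'banana': {a, b, n} = 3 distinct letters.

3


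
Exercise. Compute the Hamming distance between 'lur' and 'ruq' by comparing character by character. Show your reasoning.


Alignment:
Position 1: 'l' vs 'r' = DIFFER
Position 2: 'u' vs 'u' = match
Position 3: 'r' vs 'q' = DIFFER
Total differences: 2

2


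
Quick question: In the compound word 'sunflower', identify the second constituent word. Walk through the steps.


Split 'sunflower' into 'sun' + 'flower'. The second part is 'flower'.

flower


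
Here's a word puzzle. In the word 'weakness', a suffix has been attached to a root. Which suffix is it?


The word 'weakness' = 'weak' (root) + '-ness' (suffix). The suffix is '-ness'.

ness


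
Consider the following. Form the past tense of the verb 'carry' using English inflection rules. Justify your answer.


Apply rule: Change -y to -ied. 'carry' becomes 'carried'.

carried


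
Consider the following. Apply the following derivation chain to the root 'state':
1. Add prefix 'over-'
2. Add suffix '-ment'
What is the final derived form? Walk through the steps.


Step 1: Add prefix 'over-' to 'state' = 'overstate'
Step 2: Add suffix '-ment' to 'overstate' = 'overstatement'

overstatement


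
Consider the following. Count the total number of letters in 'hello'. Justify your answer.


Spell out 'hello' and number each letter: h(1), e(2), l(3), l(4), o(5). Total: 5 letters.

5


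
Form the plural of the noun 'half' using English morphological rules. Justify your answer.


Apply rule: Change -f to -ves. 'half' becomes 'halves'.

halves


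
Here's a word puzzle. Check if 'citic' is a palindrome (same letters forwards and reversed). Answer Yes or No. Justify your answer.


Forward: 'citic'
Reversed: 'citic'
They are identical.

Yes
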